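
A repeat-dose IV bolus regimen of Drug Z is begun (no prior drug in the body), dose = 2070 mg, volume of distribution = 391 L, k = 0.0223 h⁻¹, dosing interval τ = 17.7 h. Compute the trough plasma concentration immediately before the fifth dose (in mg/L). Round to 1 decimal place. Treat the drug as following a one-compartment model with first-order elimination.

C₀ per dose = Dose / Vd = 2070 / 391 = 5.294 mg/L
Fraction remaining after one interval: r = e^(−kτ) = e^(−0.02230 × 17.7) = 0.6739
Before dose 5, 4 doses have been given (aged 1τ, 2τ, 3τ, 4τ).
C_trough = C₀ × (r + r² + … + r^4) = C₀ × r(1−r^4)/(1−r)
        = 5.294 × 0.6739 × (1 − 0.2062) / (1 − 0.6739) = 8.684 mg/L

8.7 mg/L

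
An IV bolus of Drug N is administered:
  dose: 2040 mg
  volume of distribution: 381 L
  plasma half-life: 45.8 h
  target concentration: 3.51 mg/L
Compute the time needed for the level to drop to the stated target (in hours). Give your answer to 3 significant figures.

C₀ = Dose / Vd = 2040 / 381 = 5.354 mg/L
k = ln2 / t½ = 0.693147 / 45.8 = 0.01513 h⁻¹
t = ln(C₀ / C) / k = ln(5.354 / 3.51) / 0.01513
  = ln(1.525) / 0.01513 = 0.4220 / 0.01513 = 27.89 h

27.9 h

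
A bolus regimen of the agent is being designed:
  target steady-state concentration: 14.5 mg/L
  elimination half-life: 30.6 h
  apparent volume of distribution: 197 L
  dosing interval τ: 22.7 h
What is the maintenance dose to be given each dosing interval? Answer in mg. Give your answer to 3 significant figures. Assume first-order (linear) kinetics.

1470 mg

k = ln2 / t½ = 0.693147 / 30.6 = 0.02265 h⁻¹
CL = k × Vd = 0.02265 × 197 = 4.462 L/h
At steady state, Dose/τ = Css × CL.
Dose = Css × CL × τ = 14.5 × 4.462 × 22.7 = 1469 mg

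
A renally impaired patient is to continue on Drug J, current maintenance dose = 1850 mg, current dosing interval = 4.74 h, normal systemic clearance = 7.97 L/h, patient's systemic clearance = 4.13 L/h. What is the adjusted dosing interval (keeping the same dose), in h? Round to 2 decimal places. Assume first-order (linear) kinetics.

To keep the same average steady-state level, dosing rate must scale with clearance.
CL ratio = 4.13 / 7.97 = 0.5182
New interval (same dose) = 4.74 / 0.5182 = 9.147 h

9.15 h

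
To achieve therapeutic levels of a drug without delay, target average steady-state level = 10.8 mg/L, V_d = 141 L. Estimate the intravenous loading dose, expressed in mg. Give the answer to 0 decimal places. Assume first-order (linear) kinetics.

LD = Css × Vd = 10.8 × 141 = 1523 mg

1523 mg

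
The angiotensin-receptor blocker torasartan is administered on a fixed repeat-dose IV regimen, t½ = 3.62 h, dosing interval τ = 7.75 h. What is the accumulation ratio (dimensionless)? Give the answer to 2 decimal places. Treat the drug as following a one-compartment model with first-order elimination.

k = ln2 / t½ = 0.693147 / 3.62 = 0.1915 h⁻¹
e^(−kτ) = e^(−0.1915 × 7.75) = 0.2267
Accumulation ratio R = 1 / (1 − e^(−kτ)) = 1 / (1 − 0.2267) = 1.293

1.29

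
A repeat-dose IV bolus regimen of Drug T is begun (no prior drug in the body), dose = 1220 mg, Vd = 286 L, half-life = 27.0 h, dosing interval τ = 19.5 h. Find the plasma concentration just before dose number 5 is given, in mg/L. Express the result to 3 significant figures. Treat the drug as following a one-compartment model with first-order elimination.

C₀ per dose = Dose / Vd = 1220 / 286 = 4.266 mg/L
k = ln2 / t½ = 0.693147 / 27.0 = 0.02567 h⁻¹
Fraction remaining after one interval: r = e^(−kτ) = e^(−0.02567 × 19.5) = 0.6062
Before dose 5, 4 doses have been given (aged 1τ, 2τ, 3τ, 4τ).
C_trough = C₀ × (r + r² + … + r^4) = C₀ × r(1−r^4)/(1−r)
        = 4.266 × 0.6062 × (1 − 0.1350) / (1 − 0.6062) = 5.680 mg/L

5.68 mg/L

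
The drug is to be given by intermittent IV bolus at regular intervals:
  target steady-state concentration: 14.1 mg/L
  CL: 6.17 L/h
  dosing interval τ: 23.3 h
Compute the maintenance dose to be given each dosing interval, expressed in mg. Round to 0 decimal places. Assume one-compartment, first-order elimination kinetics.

At steady state, Dose/τ = Css × CL.
Dose = Css × CL × τ = 14.1 × 6.170 × 23.3 = 2027 mg

2027 mg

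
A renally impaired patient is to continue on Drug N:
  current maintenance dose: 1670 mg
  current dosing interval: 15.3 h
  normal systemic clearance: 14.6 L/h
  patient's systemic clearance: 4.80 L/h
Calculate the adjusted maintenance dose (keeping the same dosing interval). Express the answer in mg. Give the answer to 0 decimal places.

549 mg

To keep the same average steady-state level, dosing rate must scale with clearance.
CL ratio = 4.80 / 14.6 = 0.3288
New dose (same interval) = 1670 × 0.3288 = 549.1 mg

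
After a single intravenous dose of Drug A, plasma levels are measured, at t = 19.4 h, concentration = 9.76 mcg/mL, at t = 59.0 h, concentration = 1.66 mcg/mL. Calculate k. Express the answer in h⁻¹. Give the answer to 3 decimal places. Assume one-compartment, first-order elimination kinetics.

0.045 h⁻¹

k = ln(C₁/C₂) / (t₂ − t₁) = ln(9.76/1.66) / (59.0 − 19.4)
  = 1.771 / 39.60 = 0.04472 h⁻¹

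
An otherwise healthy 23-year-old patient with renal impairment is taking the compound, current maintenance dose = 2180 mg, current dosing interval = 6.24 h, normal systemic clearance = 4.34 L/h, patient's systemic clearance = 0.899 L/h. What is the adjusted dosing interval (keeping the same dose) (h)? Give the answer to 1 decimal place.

To keep the same average steady-state level, dosing rate must scale with clearance.
CL ratio = 0.899 / 4.34 = 0.2071
New interval (same dose) = 6.24 / 0.2071 = 30.13 h

30.1 h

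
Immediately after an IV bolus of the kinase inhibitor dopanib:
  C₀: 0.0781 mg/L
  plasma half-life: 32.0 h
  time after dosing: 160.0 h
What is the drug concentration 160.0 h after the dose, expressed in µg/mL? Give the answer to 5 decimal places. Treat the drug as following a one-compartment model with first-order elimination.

k = ln2 / t½ = 0.693147 / 32.0 = 0.02166 h⁻¹
t / t½ = 160.0 / 32.0 = 5 half-lives
C = C₀ × (1/2)^5 = 0.07810 × 0.03125 = 0.002441 mg/L
(0.002441 mg/L = 0.002441 µg/mL)

0.00244 µg/mL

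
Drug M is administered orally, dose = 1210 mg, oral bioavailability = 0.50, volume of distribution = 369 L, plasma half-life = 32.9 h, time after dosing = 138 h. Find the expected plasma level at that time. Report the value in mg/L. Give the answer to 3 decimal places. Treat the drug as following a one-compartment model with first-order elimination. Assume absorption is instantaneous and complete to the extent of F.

0.090 mg/L

Amount reaching circulation = F × Dose = 0.50 × 1210 = 605.0 mg
C₀ = F·Dose / Vd = 605.0 / 369 = 1.640 mg/L
k = ln2 / t½ = 0.693147 / 32.9 = 0.02107 h⁻¹
C = C₀ · e^(−k·t) = 1.640 × e^(−0.02107 × 138)
  = 1.640 × 0.05460 = 0.08954 mg/L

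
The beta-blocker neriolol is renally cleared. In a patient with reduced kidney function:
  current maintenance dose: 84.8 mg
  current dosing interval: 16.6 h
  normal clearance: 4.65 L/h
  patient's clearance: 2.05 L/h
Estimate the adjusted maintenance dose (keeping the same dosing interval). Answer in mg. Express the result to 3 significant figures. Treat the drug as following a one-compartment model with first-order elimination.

To keep the same average steady-state level, dosing rate must scale with clearance.
CL ratio = 2.05 / 4.65 = 0.4409
New dose (same interval) = 84.8 × 0.4409 = 37.39 mg

37.4 mg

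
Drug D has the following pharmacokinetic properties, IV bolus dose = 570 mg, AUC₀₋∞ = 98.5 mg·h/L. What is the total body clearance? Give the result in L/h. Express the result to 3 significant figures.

CL = Dose / AUC = 570 / 98.5 = 5.787 L/h

5.79 L/h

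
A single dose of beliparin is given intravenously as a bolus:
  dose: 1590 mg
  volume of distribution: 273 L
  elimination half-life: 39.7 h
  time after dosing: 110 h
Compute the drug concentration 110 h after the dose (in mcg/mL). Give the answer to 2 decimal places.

0.85 mcg/mL

C₀ = Dose / Vd = 1590 / 273 = 5.824 mg/L
k = ln2 / t½ = 0.693147 / 39.7 = 0.01746 h⁻¹
C = C₀ · e^(−k·t) = 5.824 × e^(−0.01746 × 110)
  = 5.824 × 0.1465 = 0.8532 mg/L
(0.8532 mg/L = 0.8532 mcg/mL)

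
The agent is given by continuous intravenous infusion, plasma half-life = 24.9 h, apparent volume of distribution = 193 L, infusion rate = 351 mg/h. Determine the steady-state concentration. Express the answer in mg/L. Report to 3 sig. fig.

k = ln2 / t½ = 0.693147 / 24.9 = 0.02784 h⁻¹
CL = k × Vd = 0.02784 × 193 = 5.373 L/h
At steady state Css = R₀ / CL = 351 / 5.373 = 65.33 mg/L

65.3 mg/L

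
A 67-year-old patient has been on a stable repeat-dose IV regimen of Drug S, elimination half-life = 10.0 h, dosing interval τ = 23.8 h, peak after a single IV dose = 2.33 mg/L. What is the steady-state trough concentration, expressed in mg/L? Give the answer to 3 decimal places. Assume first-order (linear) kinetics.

k = ln2 / t½ = 0.693147 / 10.0 = 0.06931 h⁻¹
e^(−kτ) = e^(−0.06931 × 23.8) = 0.1921
Accumulation ratio R = 1 / (1 − e^(−kτ)) = 1 / (1 − 0.1921) = 1.238
Steady-state trough = C₀ × R × e^(−kτ) = 2.33 × 1.238 × 0.1921 = 0.5541 mg/L

0.554 mg/L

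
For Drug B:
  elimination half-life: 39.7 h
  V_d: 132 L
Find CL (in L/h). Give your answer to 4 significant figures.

k = ln2 / t½ = 0.693147 / 39.7 = 0.01746 h⁻¹
CL = k × Vd = 0.01746 × 132 = 2.305 L/h

2.305 L/h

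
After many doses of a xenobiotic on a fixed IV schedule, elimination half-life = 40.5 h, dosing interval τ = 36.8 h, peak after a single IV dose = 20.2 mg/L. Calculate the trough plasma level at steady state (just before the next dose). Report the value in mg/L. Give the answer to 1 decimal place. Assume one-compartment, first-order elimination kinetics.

k = ln2 / t½ = 0.693147 / 40.5 = 0.01711 h⁻¹
e^(−kτ) = e^(−0.01711 × 36.8) = 0.5328
Accumulation ratio R = 1 / (1 − e^(−kτ)) = 1 / (1 − 0.5328) = 2.140
Steady-state trough = C₀ × R × e^(−kτ) = 20.2 × 2.140 × 0.5328 = 23.03 mg/L

23.0 mg/L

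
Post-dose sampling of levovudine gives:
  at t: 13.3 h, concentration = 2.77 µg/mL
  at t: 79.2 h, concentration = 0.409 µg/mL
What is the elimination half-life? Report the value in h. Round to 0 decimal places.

24 h

k = ln(C₁/C₂) / (t₂ − t₁) = ln(2.77/0.409) / (79.2 − 13.3)
  = 1.913 / 65.90 = 0.02903 h⁻¹
t½ = ln2 / k = 0.693147 / 0.02903 = 23.88 h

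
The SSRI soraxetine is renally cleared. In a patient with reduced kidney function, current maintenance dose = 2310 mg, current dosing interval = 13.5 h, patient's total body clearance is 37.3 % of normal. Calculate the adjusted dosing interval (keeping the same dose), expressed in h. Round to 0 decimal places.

36 h

To keep the same average steady-state level, dosing rate must scale with clearance.
CL ratio = 37.3 / 100 = 0.3730
New interval (same dose) = 13.5 / 0.3730 = 36.19 h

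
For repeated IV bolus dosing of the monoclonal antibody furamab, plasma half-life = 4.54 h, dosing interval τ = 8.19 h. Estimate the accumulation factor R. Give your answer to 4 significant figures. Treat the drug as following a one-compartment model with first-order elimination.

1.401

k = ln2 / t½ = 0.693147 / 4.54 = 0.1527 h⁻¹
e^(−kτ) = e^(−0.1527 × 8.19) = 0.2863
Accumulation ratio R = 1 / (1 − e^(−kτ)) = 1 / (1 − 0.2863) = 1.401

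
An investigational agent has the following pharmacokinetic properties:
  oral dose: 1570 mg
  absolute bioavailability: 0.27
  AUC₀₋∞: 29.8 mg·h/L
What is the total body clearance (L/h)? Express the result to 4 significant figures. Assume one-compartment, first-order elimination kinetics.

14.22 L/h

CL = F·Dose / AUC = 0.27 × 1570 / 29.8 = 14.22 L/h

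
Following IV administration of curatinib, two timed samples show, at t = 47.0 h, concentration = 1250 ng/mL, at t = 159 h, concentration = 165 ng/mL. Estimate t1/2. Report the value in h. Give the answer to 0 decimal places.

38 h

k = ln(C₁/C₂) / (t₂ − t₁) = ln(1250/165) / (159 − 47.0)
  = 2.025 / 112.0 = 0.01808 h⁻¹
t½ = ln2 / k = 0.693147 / 0.01808 = 38.34 h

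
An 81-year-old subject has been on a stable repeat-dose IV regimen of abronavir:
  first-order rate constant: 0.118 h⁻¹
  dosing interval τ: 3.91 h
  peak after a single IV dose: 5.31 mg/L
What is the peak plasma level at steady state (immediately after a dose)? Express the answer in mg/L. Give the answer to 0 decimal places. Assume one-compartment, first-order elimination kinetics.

e^(−kτ) = e^(−0.1180 × 3.91) = 0.6304
Accumulation ratio R = 1 / (1 − e^(−kτ)) = 1 / (1 − 0.6304) = 2.706
Steady-state peak = C₀ × R = 5.31 × 2.706 = 14.37 mg/L

14 mg/L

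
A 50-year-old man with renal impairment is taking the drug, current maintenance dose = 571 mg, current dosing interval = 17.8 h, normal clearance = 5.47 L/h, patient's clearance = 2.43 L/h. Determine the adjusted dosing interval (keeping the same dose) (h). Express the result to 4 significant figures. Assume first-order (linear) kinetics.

To keep the same average steady-state level, dosing rate must scale with clearance.
CL ratio = 2.43 / 5.47 = 0.4442
New interval (same dose) = 17.8 / 0.4442 = 40.07 h

40.07 h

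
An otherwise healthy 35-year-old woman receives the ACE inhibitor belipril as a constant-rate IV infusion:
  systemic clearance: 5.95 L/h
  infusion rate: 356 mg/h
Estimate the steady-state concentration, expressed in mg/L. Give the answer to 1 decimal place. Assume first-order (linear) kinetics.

At steady state Css = R₀ / CL = 356 / 5.950 = 59.83 mg/L

59.8 mg/L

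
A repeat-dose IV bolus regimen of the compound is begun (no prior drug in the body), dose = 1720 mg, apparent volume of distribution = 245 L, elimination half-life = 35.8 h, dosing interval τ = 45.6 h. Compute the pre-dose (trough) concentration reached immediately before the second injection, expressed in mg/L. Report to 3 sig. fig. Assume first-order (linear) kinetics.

C₀ per dose = Dose / Vd = 1720 / 245 = 7.020 mg/L
k = ln2 / t½ = 0.693147 / 35.8 = 0.01936 h⁻¹
Fraction remaining after one interval: r = e^(−kτ) = e^(−0.01936 × 45.6) = 0.4136
Before dose 2, 1 dose has been given (aged 1τ).
C_trough = C₀ × r = 7.020 × 0.4136 = 2.903 mg/L

2.90 mg/L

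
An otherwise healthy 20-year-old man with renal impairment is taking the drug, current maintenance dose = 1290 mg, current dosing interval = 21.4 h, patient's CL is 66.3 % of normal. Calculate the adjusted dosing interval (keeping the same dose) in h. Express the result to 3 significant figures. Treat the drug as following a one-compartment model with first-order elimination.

To keep the same average steady-state level, dosing rate must scale with clearance.
CL ratio = 66.3 / 100 = 0.6630
New interval (same dose) = 21.4 / 0.6630 = 32.28 h

32.3 h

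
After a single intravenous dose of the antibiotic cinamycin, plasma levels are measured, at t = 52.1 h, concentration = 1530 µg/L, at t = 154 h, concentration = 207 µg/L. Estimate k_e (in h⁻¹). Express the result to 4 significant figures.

k = ln(C₁/C₂) / (t₂ − t₁) = ln(1530/207) / (154 − 52.1)
  = 2.000 / 101.9 = 0.01963 h⁻¹

0.01963 h⁻¹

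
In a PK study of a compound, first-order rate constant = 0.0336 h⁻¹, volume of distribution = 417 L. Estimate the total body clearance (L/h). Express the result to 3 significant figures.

CL = k × Vd = 0.0336 × 417 = 14.01 L/h

14.0 L/h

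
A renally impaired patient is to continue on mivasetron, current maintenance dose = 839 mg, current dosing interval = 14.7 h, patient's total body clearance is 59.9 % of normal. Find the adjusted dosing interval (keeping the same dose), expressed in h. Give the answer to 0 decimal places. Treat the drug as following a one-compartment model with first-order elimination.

To keep the same average steady-state level, dosing rate must scale with clearance.
CL ratio = 59.9 / 100 = 0.5990
New interval (same dose) = 14.7 / 0.5990 = 24.54 h

25 h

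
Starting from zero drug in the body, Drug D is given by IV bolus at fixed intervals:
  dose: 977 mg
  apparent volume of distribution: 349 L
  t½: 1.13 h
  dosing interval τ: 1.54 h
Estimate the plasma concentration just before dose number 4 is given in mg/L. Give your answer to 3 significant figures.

1.68 mg/L

C₀ per dose = Dose / Vd = 977 / 349 = 2.799 mg/L
k = ln2 / t½ = 0.693147 / 1.13 = 0.6134 h⁻¹
Fraction remaining after one interval: r = e^(−kτ) = e^(−0.6134 × 1.54) = 0.3888
Before dose 4, 3 doses have been given (aged 1τ, 2τ, 3τ).
C_trough = C₀ × (r + r² + … + r^3) = C₀ × r(1−r^3)/(1−r)
        = 2.799 × 0.3888 × (1 − 0.05877) / (1 − 0.3888) = 1.676 mg/L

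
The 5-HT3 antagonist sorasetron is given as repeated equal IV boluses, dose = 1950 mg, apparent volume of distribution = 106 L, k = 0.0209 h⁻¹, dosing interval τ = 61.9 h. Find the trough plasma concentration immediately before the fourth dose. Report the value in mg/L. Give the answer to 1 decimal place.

6.8 mg/L

C₀ per dose = Dose / Vd = 1950 / 106 = 18.40 mg/L
Fraction remaining after one interval: r = e^(−kτ) = e^(−0.02090 × 61.9) = 0.2743
Before dose 4, 3 doses have been given (aged 1τ, 2τ, 3τ).
C_trough = C₀ × (r + r² + … + r^3) = C₀ × r(1−r^3)/(1−r)
        = 18.40 × 0.2743 × (1 − 0.02064) / (1 − 0.2743) = 6.811 mg/L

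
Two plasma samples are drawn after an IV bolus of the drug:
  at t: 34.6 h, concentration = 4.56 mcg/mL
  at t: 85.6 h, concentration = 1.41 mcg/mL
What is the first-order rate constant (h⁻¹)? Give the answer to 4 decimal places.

k = ln(C₁/C₂) / (t₂ − t₁) = ln(4.56/1.41) / (85.6 − 34.6)
  = 1.174 / 51.00 = 0.02302 h⁻¹

0.0230 h⁻¹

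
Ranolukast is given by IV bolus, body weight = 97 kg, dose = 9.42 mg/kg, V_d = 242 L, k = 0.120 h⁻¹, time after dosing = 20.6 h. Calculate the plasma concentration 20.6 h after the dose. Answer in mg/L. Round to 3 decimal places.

Total dose = 9.42 × 97 = 913.7 mg
C₀ = Dose / Vd = 913.7 / 242 = 3.776 mg/L
C = C₀ · e^(−k·t) = 3.776 × e^(−0.1200 × 20.6)
  = 3.776 × 0.08442 = 0.3188 mg/L

0.319 mg/L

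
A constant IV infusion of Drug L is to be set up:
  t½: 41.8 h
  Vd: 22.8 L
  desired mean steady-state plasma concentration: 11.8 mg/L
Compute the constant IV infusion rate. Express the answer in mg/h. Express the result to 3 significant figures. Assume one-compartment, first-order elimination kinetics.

4.46 mg/h

k = ln2 / t½ = 0.693147 / 41.8 = 0.01658 h⁻¹
CL = k × Vd = 0.01658 × 22.8 = 0.3780 L/h
At steady state, infusion rate R₀ = Css × CL = 11.8 × 0.3780 = 4.460 mg/h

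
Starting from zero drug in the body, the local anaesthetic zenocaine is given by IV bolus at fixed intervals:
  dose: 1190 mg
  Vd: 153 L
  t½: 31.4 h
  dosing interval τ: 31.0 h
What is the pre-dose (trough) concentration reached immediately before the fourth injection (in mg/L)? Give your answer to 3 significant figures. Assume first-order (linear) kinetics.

C₀ per dose = Dose / Vd = 1190 / 153 = 7.778 mg/L
k = ln2 / t½ = 0.693147 / 31.4 = 0.02207 h⁻¹
Fraction remaining after one interval: r = e^(−kτ) = e^(−0.02207 × 31.0) = 0.5045
Before dose 4, 3 doses have been given (aged 1τ, 2τ, 3τ).
C_trough = C₀ × (r + r² + … + r^3) = C₀ × r(1−r^3)/(1−r)
        = 7.778 × 0.5045 × (1 − 0.1284) / (1 − 0.5045) = 6.902 mg/L

6.90 mg/L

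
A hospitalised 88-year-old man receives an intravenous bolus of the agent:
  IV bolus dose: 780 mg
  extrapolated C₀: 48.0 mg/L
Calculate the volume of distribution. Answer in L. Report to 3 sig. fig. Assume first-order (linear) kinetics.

16.3 L

Vd = Dose / C₀ = 780.0 / 48.0 = 16.25 L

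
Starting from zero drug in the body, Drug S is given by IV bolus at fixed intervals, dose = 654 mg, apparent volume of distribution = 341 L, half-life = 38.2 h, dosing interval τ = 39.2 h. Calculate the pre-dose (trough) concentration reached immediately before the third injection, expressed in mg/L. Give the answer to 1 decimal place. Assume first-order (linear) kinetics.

C₀ per dose = Dose / Vd = 654 / 341 = 1.918 mg/L
k = ln2 / t½ = 0.693147 / 38.2 = 0.01815 h⁻¹
Fraction remaining after one interval: r = e^(−kτ) = e^(−0.01815 × 39.2) = 0.4909
Before dose 3, 2 doses have been given (aged 1τ, 2τ).
C_trough = C₀ × (r + r²) = 1.918 × (0.4909 + 0.2410) = 1.404 mg/L

1.4 mg/L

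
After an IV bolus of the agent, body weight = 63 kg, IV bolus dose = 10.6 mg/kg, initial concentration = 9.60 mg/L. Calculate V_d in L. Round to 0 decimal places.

70 L

Dose = 10.6 × 63 = 667.8 mg
Vd = Dose / C₀ = 667.8 / 9.60 = 69.56 L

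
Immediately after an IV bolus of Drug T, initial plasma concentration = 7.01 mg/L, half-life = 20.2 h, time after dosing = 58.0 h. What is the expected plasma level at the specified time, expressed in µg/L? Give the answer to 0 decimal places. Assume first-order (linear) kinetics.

958 µg/L

k = ln2 / t½ = 0.693147 / 20.2 = 0.03431 h⁻¹
C = C₀ · e^(−k·t) = 7.010 × e^(−0.03431 × 58.0)
  = 7.010 × 0.1367 = 0.9583 mg/L
Convert: 0.9583 mg/L × 1000 = 958.3 µg/L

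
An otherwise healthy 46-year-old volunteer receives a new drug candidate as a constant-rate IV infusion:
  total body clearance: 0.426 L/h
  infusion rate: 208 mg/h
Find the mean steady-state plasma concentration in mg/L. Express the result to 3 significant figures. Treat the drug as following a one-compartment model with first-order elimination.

488 mg/L

At steady state Css = R₀ / CL = 208 / 0.4260 = 488.3 mg/L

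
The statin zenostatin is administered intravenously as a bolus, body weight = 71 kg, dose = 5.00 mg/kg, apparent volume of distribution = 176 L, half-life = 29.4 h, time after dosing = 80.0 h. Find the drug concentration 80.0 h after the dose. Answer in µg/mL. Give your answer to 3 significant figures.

Total dose = 5.00 × 71 = 355.0 mg
C₀ = Dose / Vd = 355.0 / 176 = 2.017 mg/L
k = ln2 / t½ = 0.693147 / 29.4 = 0.02358 h⁻¹
C = C₀ · e^(−k·t) = 2.017 × e^(−0.02358 × 80.0)
  = 2.017 × 0.1516 = 0.3058 mg/L
(0.3058 mg/L = 0.3058 µg/mL)

0.306 µg/mL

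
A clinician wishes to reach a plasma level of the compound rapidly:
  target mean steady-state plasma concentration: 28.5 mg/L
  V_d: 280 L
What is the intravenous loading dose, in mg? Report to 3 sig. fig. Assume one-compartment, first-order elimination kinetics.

LD = Css × Vd = 28.5 × 280 = 7980 mg

7980 mg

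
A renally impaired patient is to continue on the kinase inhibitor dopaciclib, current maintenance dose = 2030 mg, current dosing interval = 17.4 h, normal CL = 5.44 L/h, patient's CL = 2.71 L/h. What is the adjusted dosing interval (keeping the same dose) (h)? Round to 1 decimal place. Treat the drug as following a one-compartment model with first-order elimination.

To keep the same average steady-state level, dosing rate must scale with clearance.
CL ratio = 2.71 / 5.44 = 0.4982
New interval (same dose) = 17.4 / 0.4982 = 34.93 h

34.9 h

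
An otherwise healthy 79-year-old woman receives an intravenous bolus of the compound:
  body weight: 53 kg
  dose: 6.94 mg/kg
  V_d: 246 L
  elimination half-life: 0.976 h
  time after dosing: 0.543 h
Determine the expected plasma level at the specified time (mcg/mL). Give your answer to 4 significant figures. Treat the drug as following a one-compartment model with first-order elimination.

Total dose = 6.94 × 53 = 367.8 mg
C₀ = Dose / Vd = 367.8 / 246 = 1.495 mg/L
k = ln2 / t½ = 0.693147 / 0.976 = 0.7102 h⁻¹
C = C₀ · e^(−k·t) = 1.495 × e^(−0.7102 × 0.543)
  = 1.495 × 0.6800 = 1.017 mg/L
(1.017 mg/L = 1.017 mcg/mL)

1.017 mcg/mL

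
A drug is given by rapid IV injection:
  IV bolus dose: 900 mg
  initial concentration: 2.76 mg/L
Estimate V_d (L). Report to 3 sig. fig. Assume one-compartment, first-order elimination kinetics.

326 L

Vd = Dose / C₀ = 900.0 / 2.76 = 326.1 L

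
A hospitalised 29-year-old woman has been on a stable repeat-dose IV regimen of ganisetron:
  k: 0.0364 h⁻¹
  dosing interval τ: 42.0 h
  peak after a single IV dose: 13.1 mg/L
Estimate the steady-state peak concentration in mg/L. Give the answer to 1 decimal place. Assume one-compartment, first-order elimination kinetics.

16.7 mg/L

e^(−kτ) = e^(−0.03640 × 42.0) = 0.2168
Accumulation ratio R = 1 / (1 − e^(−kτ)) = 1 / (1 − 0.2168) = 1.277
Steady-state peak = C₀ × R = 13.1 × 1.277 = 16.73 mg/L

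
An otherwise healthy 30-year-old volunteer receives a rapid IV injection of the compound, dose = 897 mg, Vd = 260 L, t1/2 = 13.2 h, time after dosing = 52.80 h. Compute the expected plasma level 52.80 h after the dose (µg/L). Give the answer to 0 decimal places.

C₀ = Dose / Vd = 897.0 / 260 = 3.450 mg/L
k = ln2 / t½ = 0.693147 / 13.2 = 0.05251 h⁻¹
t / t½ = 52.80 / 13.2 = 4 half-lives
C = C₀ × (1/2)^4 = 3.450 × 0.06250 = 0.2156 mg/L
Convert: 0.2156 mg/L × 1000 = 215.6 µg/L

216 µg/L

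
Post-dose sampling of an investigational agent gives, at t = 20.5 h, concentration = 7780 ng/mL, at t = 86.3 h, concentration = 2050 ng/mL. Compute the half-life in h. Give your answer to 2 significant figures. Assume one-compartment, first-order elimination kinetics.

34 h

k = ln(C₁/C₂) / (t₂ − t₁) = ln(7780/2050) / (86.3 − 20.5)
  = 1.334 / 65.80 = 0.02027 h⁻¹
t½ = ln2 / k = 0.693147 / 0.02027 = 34.20 h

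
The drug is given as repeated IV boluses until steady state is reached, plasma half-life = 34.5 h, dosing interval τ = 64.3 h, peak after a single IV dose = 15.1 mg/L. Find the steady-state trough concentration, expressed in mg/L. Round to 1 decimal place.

k = ln2 / t½ = 0.693147 / 34.5 = 0.02009 h⁻¹
e^(−kτ) = e^(−0.02009 × 64.3) = 0.2748
Accumulation ratio R = 1 / (1 − e^(−kτ)) = 1 / (1 − 0.2748) = 1.379
Steady-state trough = C₀ × R × e^(−kτ) = 15.1 × 1.379 × 0.2748 = 5.722 mg/L

5.7 mg/L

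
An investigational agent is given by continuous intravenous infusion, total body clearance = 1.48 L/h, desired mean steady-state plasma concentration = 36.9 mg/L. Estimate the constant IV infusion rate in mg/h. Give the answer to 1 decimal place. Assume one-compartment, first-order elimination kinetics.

At steady state, infusion rate R₀ = Css × CL = 36.9 × 1.480 = 54.61 mg/h

54.6 mg/h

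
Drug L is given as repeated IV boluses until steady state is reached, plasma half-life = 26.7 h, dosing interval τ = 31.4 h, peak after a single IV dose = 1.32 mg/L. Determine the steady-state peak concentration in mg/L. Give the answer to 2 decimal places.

k = ln2 / t½ = 0.693147 / 26.7 = 0.02596 h⁻¹
e^(−kτ) = e^(−0.02596 × 31.4) = 0.4426
Accumulation ratio R = 1 / (1 − e^(−kτ)) = 1 / (1 − 0.4426) = 1.794
Steady-state peak = C₀ × R = 1.32 × 1.794 = 2.368 mg/L

2.37 mg/L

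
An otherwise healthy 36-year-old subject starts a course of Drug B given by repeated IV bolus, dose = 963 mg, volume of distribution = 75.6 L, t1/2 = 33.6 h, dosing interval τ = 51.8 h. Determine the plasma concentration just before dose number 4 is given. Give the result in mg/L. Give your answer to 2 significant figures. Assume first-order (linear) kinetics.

C₀ per dose = Dose / Vd = 963 / 75.6 = 12.74 mg/L
k = ln2 / t½ = 0.693147 / 33.6 = 0.02063 h⁻¹
Fraction remaining after one interval: r = e^(−kτ) = e^(−0.02063 × 51.8) = 0.3435
Before dose 4, 3 doses have been given (aged 1τ, 2τ, 3τ).
C_trough = C₀ × (r + r² + … + r^3) = C₀ × r(1−r^3)/(1−r)
        = 12.74 × 0.3435 × (1 − 0.04053) / (1 − 0.3435) = 6.396 mg/L

6.4 mg/L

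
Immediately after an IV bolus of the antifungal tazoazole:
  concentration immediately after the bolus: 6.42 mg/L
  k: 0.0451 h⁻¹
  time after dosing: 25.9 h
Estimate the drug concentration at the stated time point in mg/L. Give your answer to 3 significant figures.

2.00 mg/L

C = C₀ · e^(−k·t) = 6.420 × e^(−0.04510 × 25.9)
  = 6.420 × 0.3110 = 1.997 mg/L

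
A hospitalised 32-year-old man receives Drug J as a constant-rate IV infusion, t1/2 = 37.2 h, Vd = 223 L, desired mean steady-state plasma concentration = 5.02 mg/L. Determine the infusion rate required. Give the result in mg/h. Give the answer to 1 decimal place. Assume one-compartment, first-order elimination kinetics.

k = ln2 / t½ = 0.693147 / 37.2 = 0.01863 h⁻¹
CL = k × Vd = 0.01863 × 223 = 4.154 L/h
At steady state, infusion rate R₀ = Css × CL = 5.02 × 4.154 = 20.85 mg/h

20.9 mg/h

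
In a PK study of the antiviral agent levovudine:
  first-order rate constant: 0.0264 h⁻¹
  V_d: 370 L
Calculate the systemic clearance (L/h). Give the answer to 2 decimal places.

CL = k × Vd = 0.0264 × 370 = 9.768 L/h

9.77 L/h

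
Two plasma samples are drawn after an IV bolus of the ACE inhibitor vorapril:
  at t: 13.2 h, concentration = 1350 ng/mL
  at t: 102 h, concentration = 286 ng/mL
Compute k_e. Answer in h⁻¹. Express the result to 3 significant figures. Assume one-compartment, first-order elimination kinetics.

k = ln(C₁/C₂) / (t₂ − t₁) = ln(1350/286) / (102 − 13.2)
  = 1.552 / 88.80 = 0.01748 h⁻¹

0.0175 h⁻¹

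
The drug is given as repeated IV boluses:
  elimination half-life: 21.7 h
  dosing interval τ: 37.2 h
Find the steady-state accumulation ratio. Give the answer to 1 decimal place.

k = ln2 / t½ = 0.693147 / 21.7 = 0.03194 h⁻¹
e^(−kτ) = e^(−0.03194 × 37.2) = 0.3048
Accumulation ratio R = 1 / (1 − e^(−kτ)) = 1 / (1 − 0.3048) = 1.438

1.4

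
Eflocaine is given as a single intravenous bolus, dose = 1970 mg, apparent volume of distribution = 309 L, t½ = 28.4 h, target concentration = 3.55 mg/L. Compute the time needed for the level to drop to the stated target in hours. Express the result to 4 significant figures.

23.99 h

C₀ = Dose / Vd = 1970 / 309 = 6.375 mg/L
k = ln2 / t½ = 0.693147 / 28.4 = 0.02441 h⁻¹
t = ln(C₀ / C) / k = ln(6.375 / 3.55) / 0.02441
  = ln(1.796) / 0.02441 = 0.5856 / 0.02441 = 23.99 h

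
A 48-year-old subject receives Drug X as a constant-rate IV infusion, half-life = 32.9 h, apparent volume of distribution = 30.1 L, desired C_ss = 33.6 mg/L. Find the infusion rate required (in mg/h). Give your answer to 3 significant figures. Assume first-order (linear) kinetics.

21.3 mg/h

k = ln2 / t½ = 0.693147 / 32.9 = 0.02107 h⁻¹
CL = k × Vd = 0.02107 × 30.1 = 0.6342 L/h
At steady state, infusion rate R₀ = Css × CL = 33.6 × 0.6342 = 21.31 mg/h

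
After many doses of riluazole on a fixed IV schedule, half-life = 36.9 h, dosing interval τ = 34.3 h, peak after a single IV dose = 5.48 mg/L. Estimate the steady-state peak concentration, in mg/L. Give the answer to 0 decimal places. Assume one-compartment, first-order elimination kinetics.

k = ln2 / t½ = 0.693147 / 36.9 = 0.01878 h⁻¹
e^(−kτ) = e^(−0.01878 × 34.3) = 0.5251
Accumulation ratio R = 1 / (1 − e^(−kτ)) = 1 / (1 − 0.5251) = 2.106
Steady-state peak = C₀ × R = 5.48 × 2.106 = 11.54 mg/L

12 mg/L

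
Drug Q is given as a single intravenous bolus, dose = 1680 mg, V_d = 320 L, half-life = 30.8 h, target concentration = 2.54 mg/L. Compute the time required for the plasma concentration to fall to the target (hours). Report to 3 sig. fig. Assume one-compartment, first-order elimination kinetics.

32.3 h

C₀ = Dose / Vd = 1680 / 320 = 5.250 mg/L
k = ln2 / t½ = 0.693147 / 30.8 = 0.02250 h⁻¹
t = ln(C₀ / C) / k = ln(5.250 / 2.54) / 0.02250
  = ln(2.067) / 0.02250 = 0.7261 / 0.02250 = 32.27 h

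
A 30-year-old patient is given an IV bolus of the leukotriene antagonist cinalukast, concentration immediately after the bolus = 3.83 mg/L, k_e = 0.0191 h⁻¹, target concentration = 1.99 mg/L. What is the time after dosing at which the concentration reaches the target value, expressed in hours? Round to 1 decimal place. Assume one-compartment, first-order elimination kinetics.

34.3 h

t = ln(C₀ / C) / k = ln(3.830 / 1.99) / 0.01910
  = ln(1.925) / 0.01910 = 0.6549 / 0.01910 = 34.29 h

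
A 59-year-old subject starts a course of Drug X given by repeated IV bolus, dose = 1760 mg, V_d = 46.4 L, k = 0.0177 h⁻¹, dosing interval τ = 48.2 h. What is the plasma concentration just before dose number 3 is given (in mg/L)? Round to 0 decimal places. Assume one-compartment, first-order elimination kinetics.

C₀ per dose = Dose / Vd = 1760 / 46.4 = 37.93 mg/L
Fraction remaining after one interval: r = e^(−kτ) = e^(−0.01770 × 48.2) = 0.4261
Before dose 3, 2 doses have been given (aged 1τ, 2τ).
C_trough = C₀ × (r + r²) = 37.93 × (0.4261 + 0.1816) = 23.05 mg/L

23 mg/L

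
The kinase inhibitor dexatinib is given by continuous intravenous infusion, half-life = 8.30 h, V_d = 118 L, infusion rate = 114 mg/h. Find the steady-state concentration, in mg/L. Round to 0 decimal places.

k = ln2 / t½ = 0.693147 / 8.30 = 0.08351 h⁻¹
CL = k × Vd = 0.08351 × 118 = 9.854 L/h
At steady state Css = R₀ / CL = 114 / 9.854 = 11.57 mg/L

12 mg/L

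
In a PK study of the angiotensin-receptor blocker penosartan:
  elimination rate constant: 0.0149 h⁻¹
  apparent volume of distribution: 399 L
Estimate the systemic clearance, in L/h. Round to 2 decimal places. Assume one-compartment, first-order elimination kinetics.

5.95 L/h

CL = k × Vd = 0.0149 × 399 = 5.945 L/h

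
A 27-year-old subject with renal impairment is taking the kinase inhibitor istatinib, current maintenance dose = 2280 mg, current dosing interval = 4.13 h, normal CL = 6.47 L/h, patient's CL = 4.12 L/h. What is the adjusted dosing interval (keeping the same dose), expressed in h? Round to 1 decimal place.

To keep the same average steady-state level, dosing rate must scale with clearance.
CL ratio = 4.12 / 6.47 = 0.6368
New interval (same dose) = 4.13 / 0.6368 = 6.486 h

6.5 h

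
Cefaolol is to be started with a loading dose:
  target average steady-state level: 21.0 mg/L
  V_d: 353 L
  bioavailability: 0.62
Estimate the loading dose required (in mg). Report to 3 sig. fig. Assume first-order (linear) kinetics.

LD = Css × Vd / F = 21.0 × 353 / 0.62 = 11960 mg

12000 mg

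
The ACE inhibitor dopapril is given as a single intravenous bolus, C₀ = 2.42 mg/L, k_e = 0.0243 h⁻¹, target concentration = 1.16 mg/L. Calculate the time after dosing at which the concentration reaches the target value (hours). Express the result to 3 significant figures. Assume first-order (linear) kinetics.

30.3 h

t = ln(C₀ / C) / k = ln(2.420 / 1.16) / 0.02430
  = ln(2.086) / 0.02430 = 0.7352 / 0.02430 = 30.26 h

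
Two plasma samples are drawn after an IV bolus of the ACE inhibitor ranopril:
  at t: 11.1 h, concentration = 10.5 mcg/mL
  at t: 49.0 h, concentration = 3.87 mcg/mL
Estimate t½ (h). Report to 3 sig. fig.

k = ln(C₁/C₂) / (t₂ − t₁) = ln(10.5/3.87) / (49.0 − 11.1)
  = 0.9981 / 37.90 = 0.02634 h⁻¹
t½ = ln2 / k = 0.693147 / 0.02634 = 26.32 h

26.3 h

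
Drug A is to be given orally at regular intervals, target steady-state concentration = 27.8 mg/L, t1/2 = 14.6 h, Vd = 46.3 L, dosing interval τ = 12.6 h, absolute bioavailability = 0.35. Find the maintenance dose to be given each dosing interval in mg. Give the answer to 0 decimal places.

2200 mg

k = ln2 / t½ = 0.693147 / 14.6 = 0.04748 h⁻¹
CL = k × Vd = 0.04748 × 46.3 = 2.198 L/h
At steady state, F × (Dose/τ) = Css × CL.
Dose = Css × CL × τ / F = 27.8 × 2.198 × 12.6 / 0.35 = 2200 mg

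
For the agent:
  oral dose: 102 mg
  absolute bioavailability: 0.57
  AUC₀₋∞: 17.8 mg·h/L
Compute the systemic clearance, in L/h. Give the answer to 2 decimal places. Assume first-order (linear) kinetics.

CL = F·Dose / AUC = 0.57 × 102 / 17.8 = 3.266 L/h

3.27 L/h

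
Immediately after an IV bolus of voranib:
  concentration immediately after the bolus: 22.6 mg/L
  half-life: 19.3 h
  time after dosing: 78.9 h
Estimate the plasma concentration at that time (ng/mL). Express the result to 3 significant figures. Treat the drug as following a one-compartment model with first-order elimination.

1330 ng/mL

k = ln2 / t½ = 0.693147 / 19.3 = 0.03591 h⁻¹
C = C₀ · e^(−k·t) = 22.60 × e^(−0.03591 × 78.9)
  = 22.60 × 0.05882 = 1.329 mg/L
Convert: 1.329 mg/L × 1000 = 1329 ng/mL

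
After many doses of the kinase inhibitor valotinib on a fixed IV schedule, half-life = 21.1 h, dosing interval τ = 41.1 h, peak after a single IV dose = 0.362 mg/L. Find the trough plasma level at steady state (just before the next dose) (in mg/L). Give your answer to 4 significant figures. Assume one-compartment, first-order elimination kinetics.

0.1267 mg/L

k = ln2 / t½ = 0.693147 / 21.1 = 0.03285 h⁻¹
e^(−kτ) = e^(−0.03285 × 41.1) = 0.2592
Accumulation ratio R = 1 / (1 − e^(−kτ)) = 1 / (1 − 0.2592) = 1.350
Steady-state trough = C₀ × R × e^(−kτ) = 0.362 × 1.350 × 0.2592 = 0.1267 mg/L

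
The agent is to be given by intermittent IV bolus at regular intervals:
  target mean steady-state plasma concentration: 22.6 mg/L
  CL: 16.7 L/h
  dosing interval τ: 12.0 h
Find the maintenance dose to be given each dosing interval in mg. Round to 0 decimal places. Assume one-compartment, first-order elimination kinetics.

At steady state, Dose/τ = Css × CL.
Dose = Css × CL × τ = 22.6 × 16.70 × 12.0 = 4529 mg

4529 mg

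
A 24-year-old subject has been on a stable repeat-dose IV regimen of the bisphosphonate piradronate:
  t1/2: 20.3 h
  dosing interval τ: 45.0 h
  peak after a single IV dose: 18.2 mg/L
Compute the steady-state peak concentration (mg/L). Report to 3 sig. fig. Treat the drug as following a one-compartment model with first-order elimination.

23.2 mg/L

k = ln2 / t½ = 0.693147 / 20.3 = 0.03415 h⁻¹
e^(−kτ) = e^(−0.03415 × 45.0) = 0.2151
Accumulation ratio R = 1 / (1 − e^(−kτ)) = 1 / (1 − 0.2151) = 1.274
Steady-state peak = C₀ × R = 18.2 × 1.274 = 23.19 mg/L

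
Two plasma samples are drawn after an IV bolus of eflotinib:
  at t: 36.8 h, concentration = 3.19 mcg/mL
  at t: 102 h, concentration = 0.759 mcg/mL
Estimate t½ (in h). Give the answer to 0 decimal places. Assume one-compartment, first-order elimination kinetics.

31 h

k = ln(C₁/C₂) / (t₂ − t₁) = ln(3.19/0.759) / (102 − 36.8)
  = 1.436 / 65.20 = 0.02202 h⁻¹
t½ = ln2 / k = 0.693147 / 0.02202 = 31.48 h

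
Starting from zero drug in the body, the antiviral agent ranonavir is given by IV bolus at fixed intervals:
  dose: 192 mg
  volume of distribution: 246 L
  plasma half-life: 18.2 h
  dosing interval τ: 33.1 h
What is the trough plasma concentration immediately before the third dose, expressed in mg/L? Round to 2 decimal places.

0.28 mg/L

C₀ per dose = Dose / Vd = 192 / 246 = 0.7805 mg/L
k = ln2 / t½ = 0.693147 / 18.2 = 0.03809 h⁻¹
Fraction remaining after one interval: r = e^(−kτ) = e^(−0.03809 × 33.1) = 0.2834
Before dose 3, 2 doses have been given (aged 1τ, 2τ).
C_trough = C₀ × (r + r²) = 0.7805 × (0.2834 + 0.08032) = 0.2839 mg/L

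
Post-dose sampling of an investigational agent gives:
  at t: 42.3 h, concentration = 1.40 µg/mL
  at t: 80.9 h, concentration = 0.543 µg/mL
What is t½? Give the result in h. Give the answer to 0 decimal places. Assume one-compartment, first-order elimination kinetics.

28 h

k = ln(C₁/C₂) / (t₂ − t₁) = ln(1.40/0.543) / (80.9 − 42.3)
  = 0.9471 / 38.60 = 0.02454 h⁻¹
t½ = ln2 / k = 0.693147 / 0.02454 = 28.25 h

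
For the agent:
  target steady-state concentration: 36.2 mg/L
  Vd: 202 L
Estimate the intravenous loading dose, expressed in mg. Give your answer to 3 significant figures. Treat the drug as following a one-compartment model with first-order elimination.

7310 mg

LD = Css × Vd = 36.2 × 202 = 7312 mg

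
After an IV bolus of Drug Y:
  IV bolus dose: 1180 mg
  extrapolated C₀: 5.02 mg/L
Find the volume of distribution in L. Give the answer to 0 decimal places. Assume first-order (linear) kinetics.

Vd = Dose / C₀ = 1180 / 5.02 = 235.1 L

235 L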